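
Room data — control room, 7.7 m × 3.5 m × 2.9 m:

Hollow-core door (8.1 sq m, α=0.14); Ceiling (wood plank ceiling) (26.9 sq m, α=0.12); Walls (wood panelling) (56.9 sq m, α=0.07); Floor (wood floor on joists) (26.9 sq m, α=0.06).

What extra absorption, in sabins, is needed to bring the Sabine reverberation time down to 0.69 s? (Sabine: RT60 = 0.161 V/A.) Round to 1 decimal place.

A₁ = Σ Sᵢαᵢ = 8.1×0.14 + 26.9×0.12 + 56.9×0.07 + 26.9×0.06 = 9.959 sabins.
For T = 0.69 s, need A₂ = 0.161·V/T = 0.161·78.155/0.69 = 18.236 sabins.
Additional absorption ΔA = 18.236 − 9.959 = 8.3 sabins.

8.3 sabins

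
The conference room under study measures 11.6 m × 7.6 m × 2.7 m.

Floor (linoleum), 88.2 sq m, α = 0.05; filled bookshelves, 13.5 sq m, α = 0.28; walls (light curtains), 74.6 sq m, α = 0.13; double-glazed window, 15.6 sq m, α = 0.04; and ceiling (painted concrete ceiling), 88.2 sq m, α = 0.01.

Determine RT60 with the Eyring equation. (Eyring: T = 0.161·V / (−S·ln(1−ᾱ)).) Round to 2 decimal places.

S = Σ Sᵢ = 280.1 sq m.
Absorption A = 88.2×0.05 + 13.5×0.28 + 74.6×0.13 + 15.6×0.04 + 88.2×0.01 = 19.394 sabins.
Mean coefficient ᾱ = A/S = 0.0692.
−S·ln(1−ᾱ) = −280.1 × ln(1 − 0.0692) = 20.086.
V = 11.6 × 7.6 × 2.7 = 238.032 m³.
T = 0.161·V/[−S·ln(1−ᾱ)] = 0.161·238.032/20.086 = 1.91 s.

1.91 s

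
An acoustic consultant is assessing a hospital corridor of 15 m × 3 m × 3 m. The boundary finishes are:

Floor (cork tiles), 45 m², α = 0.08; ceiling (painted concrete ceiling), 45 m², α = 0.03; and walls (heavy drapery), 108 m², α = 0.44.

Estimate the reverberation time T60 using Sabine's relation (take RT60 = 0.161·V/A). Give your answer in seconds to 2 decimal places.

Total absorption A = 45*0.08 + 45*0.03 + 108*0.44
  = 3.600 + 1.350 + 47.520 = 52.470 m² sabins.
Volume V = 15 × 3 × 3 = 135 m³.
T = 0.161 V/A = 0.161·135/52.470 = 0.41 s.

0.41 s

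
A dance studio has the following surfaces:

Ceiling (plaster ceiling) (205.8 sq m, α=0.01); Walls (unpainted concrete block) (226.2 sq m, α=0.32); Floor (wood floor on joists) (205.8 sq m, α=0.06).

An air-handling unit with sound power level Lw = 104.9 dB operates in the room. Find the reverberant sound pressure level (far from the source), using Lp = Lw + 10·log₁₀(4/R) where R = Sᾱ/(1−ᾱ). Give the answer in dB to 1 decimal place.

90.9 dB

Σ(Sᵢαᵢ) = 205.8·0.01 + 226.2·0.32 + 205.8·0.06 = 86.790; total area S = 637.8 sq m.
ᾱ = 86.790/637.8 = 0.1361; R = Sᾱ/(1−ᾱ) = 86.790/(1−0.1361) = 100.463 sq m.
Lp = Lw + 10 log₁₀(4/R) = 104.9 -14.00 = 90.9 dB.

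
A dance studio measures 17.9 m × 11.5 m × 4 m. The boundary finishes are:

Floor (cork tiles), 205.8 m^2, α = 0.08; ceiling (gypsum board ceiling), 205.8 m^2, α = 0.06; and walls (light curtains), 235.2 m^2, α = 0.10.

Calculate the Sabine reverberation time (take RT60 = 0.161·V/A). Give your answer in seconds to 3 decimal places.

2.533 s

Equivalent absorption area: A = 205.8*0.08 + 205.8*0.06 + 235.2*0.10 = 52.332 m^2.
Volume V = 17.9 × 11.5 × 4 = 823.4 m³.
T = 0.161 V/A = 0.161·823.4/52.332 = 2.533 s.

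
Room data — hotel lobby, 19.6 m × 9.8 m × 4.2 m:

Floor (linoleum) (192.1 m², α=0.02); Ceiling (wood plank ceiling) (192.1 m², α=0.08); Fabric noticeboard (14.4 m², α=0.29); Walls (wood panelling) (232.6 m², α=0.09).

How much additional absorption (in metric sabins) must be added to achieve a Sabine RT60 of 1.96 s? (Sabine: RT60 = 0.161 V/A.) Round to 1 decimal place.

21.9 sabins

A₁ = Σ Sᵢαᵢ = 192.1×0.02 + 192.1×0.08 + 14.4×0.29 + 232.6×0.09 = 44.320 sabins.
For T = 1.96 s, need A₂ = 0.161·V/T = 0.161·806.736/1.96 = 66.268 sabins.
ΔA = A₂ − A₁ = 66.268 − 44.320 = 21.9 sabins.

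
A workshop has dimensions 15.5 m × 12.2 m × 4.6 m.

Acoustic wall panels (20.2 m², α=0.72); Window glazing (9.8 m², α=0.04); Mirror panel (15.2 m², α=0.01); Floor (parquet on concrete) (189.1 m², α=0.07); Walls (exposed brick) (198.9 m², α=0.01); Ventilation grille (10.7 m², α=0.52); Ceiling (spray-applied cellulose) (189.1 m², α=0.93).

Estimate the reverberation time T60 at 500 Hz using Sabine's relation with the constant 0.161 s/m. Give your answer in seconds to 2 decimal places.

Summing Sᵢαᵢ: 14.544 + 0.392 + 0.152 + 13.237 + 1.989 + 5.564 + 175.863 → A = 211.741 sabins.
Volume V = 15.5 × 12.2 × 4.6 = 869.86 m³.
Sabine: RT60 = 0.161 × 869.86 / 211.741 = 0.66 s.

0.66 s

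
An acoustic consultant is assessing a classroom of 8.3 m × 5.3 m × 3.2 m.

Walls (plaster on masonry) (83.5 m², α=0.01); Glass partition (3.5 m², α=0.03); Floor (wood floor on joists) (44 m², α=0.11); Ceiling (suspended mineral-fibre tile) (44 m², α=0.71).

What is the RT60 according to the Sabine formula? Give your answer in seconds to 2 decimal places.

0.61 sec

A = Σ Sᵢαᵢ = 83.5×0.01 + 3.5×0.03 + 44×0.11 + 44×0.71 = 37.020 sabins.
Volume V = 8.3 × 5.3 × 3.2 = 140.768 m³.
T = 0.161 V/A = 0.161·140.768/37.020 = 0.61 s.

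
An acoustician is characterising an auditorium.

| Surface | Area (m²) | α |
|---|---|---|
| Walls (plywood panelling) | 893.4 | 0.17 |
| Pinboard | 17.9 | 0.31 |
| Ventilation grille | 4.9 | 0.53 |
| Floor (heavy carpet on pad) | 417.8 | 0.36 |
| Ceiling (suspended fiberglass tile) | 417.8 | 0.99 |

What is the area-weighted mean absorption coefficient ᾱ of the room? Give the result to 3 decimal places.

0.413

Total surface area S = 1751.8 m².
Σ(Sᵢαᵢ) = 893.4*0.17 + 17.9*0.31 + 4.9*0.53 + 417.8*0.36 + 417.8*0.99 = 724.054.
ᾱ = 724.054 / 1751.8 = 0.413.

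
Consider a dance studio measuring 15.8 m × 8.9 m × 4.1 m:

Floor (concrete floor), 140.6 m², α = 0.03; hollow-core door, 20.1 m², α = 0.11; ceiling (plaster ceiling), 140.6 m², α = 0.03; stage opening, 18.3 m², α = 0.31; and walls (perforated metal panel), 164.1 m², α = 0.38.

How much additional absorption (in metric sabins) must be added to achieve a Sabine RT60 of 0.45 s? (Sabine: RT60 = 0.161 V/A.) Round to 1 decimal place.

Summing Sᵢαᵢ: 4.218 + 2.211 + 4.218 + 5.673 + 62.358 → A₁ = 78.678 sabins.
For T = 0.45 s, need A₂ = 0.161·V/T = 0.161·576.542/0.45 = 206.274 sabins.
Additional absorption ΔA = 206.274 − 78.678 = 127.6 sabins.

127.6 sabins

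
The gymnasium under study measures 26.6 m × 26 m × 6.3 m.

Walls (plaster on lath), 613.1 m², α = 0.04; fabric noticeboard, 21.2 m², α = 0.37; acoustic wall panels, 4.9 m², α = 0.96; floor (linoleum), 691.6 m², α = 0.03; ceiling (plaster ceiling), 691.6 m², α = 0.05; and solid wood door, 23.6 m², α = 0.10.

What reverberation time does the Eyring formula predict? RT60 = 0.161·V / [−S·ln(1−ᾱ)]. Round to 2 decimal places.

7.23 s

Total surface area S = 613.1 + 21.2 + 4.9 + 691.6 + 691.6 + 23.6 = 2046.0 m².
Absorption A = 613.1×0.04 + 21.2×0.37 + 4.9×0.96 + 691.6×0.03 + 691.6×0.05 + 23.6×0.10 = 94.760 sabins.
ᾱ = 94.760 / 2046.0 = 0.0463.
−S·ln(1−ᾱ) = −2046.0 × ln(1 − 0.0463) = 96.993.
V = 26.6 × 26 × 6.3 = 4357.08 m³.
RT60 = 0.161 × 4357.08 / 96.993 = 7.23 s.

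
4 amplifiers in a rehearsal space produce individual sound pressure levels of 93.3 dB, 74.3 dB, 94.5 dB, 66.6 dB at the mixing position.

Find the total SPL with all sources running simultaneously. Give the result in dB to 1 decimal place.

97.0 dB

Sum in the linear (power) domain: Σ 10^(Lᵢ/10) = 10^(93.3/10) + 10^(74.3/10) + 10^(94.5/10) + 10^(66.6/10) = 4.988e+09.
Back to dB: 10·log₁₀ Σ = 97.0 dB.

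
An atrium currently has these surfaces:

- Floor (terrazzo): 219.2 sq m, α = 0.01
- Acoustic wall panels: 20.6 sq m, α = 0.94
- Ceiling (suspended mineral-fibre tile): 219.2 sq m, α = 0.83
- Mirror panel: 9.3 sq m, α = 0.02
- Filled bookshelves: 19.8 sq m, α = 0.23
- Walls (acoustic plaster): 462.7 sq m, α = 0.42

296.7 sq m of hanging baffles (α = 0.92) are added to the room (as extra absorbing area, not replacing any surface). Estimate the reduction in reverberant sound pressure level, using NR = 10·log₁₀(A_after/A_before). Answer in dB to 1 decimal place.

A_before = Σ Sᵢαᵢ = 219.2×0.01 + 20.6×0.94 + 219.2×0.83 + 9.3×0.02 + 19.8×0.23 + 462.7×0.42 = 402.566 sabins.
Treatment contributes 296.7·0.92 = 272.964 sabins.
A_after = 402.566 + 272.964 = 675.530 sabins.
Reduction = 10 log₁₀(A_after/A_before) = 10 log₁₀(1.6781) = 2.2 dB.

2.2 dB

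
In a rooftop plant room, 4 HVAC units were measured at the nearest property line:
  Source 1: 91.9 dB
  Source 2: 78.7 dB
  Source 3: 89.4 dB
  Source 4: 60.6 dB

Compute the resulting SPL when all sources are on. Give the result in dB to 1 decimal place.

94.0 dB

Σ 10^(Lᵢ/10) = 2.495e+09.
Back to dB: 10·log₁₀ Σ = 94.0 dB.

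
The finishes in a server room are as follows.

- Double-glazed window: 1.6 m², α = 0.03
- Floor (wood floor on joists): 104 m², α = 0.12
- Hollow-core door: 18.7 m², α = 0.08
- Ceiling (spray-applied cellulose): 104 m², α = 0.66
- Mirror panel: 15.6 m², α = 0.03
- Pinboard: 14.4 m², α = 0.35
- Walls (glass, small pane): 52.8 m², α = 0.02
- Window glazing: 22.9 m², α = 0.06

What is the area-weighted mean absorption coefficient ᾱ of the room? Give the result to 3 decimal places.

Total surface area S = 334.0 m².
Σ(Sᵢαᵢ) = 1.6·0.03 + 104·0.12 + 18.7·0.08 + 104·0.66 + 15.6·0.03 + 14.4·0.35 + 52.8·0.02 + 22.9·0.06 = 90.602.
ᾱ = A/S = 0.271.

0.271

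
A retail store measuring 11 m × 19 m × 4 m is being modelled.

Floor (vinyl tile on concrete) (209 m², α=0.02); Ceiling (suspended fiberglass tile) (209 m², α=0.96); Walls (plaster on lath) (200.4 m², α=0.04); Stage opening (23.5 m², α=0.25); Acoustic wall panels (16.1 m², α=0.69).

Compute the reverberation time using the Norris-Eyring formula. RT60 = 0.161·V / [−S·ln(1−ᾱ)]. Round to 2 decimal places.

S = Σ Sᵢ = 658.0 m².
Σ(Sᵢαᵢ) = 209×0.02 + 209×0.96 + 200.4×0.04 + 23.5×0.25 + 16.1×0.69 = 229.820.
ᾱ = 229.820 / 658.0 = 0.3493.
−S·ln(1−ᾱ) = −658.0 × ln(1 − 0.3493) = 282.747.
V = 11 × 19 × 4 = 836 m³.
T = 0.161·V/[−S·ln(1−ᾱ)] = 0.161·836/282.747 = 0.48 s.

0.48 seconds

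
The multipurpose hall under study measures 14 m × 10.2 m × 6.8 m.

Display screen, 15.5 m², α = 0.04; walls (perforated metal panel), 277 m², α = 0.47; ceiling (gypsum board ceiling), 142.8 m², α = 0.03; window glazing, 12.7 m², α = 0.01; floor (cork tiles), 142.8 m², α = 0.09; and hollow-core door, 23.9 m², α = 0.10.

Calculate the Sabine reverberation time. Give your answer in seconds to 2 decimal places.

Total absorption A = 15.5·0.04 + 277·0.47 + 142.8·0.03 + 12.7·0.01 + 142.8·0.09 + 23.9·0.10
  = 0.620 + 130.190 + 4.284 + 0.127 + 12.852 + 2.390 = 150.463 m² sabins.
Room volume: 971.04 m³.
Sabine: RT60 = 0.161 × 971.04 / 150.463 = 1.04 s.

1.04 sec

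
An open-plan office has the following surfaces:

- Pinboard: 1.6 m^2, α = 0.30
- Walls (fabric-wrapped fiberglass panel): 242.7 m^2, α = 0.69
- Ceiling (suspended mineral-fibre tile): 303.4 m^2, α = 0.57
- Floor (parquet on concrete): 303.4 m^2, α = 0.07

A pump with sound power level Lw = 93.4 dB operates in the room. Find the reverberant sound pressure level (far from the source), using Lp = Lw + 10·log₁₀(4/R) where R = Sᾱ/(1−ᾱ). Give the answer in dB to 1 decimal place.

71.4 dB

A = 362.119 sabins; S = 851.1 m^2.
ᾱ = 362.119/851.1 = 0.4255; R = Sᾱ/(1−ᾱ) = 362.119/(1−0.4255) = 630.320 m^2.
Lp = Lw + 10 log₁₀(4/R) = 93.4 -21.98 = 71.4 dB.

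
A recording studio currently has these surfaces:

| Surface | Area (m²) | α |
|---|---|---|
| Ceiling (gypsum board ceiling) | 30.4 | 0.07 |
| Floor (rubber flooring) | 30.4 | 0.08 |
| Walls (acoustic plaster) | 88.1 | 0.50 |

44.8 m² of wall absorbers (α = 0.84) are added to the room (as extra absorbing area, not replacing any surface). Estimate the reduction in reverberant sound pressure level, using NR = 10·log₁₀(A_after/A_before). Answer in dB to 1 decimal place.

2.5 dB

Equivalent absorption area: A_before = 30.4·0.07 + 30.4·0.08 + 88.1·0.50 = 48.610 m².
Treatment contributes 44.8·0.84 = 37.632 sabins.
New total A_after = 86.242 sabins.
Reduction = 10 log₁₀(A_after/A_before) = 10 log₁₀(1.7742) = 2.5 dB.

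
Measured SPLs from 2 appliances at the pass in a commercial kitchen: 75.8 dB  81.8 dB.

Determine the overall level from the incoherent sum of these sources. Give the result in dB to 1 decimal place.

Σ 10^(Lᵢ/10) = 1.894e+08.
L_total = 10·log₁₀(1.894e+08) = 82.8 dB.

82.8 dB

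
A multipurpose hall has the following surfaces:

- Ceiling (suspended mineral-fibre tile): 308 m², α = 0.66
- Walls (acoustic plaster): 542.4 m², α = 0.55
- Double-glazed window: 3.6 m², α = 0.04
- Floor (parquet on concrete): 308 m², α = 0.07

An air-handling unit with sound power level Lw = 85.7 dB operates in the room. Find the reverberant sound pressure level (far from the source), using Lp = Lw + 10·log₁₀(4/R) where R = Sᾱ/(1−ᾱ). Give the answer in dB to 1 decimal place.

A = 523.304 sabins; S = 1162.0 m².
ᾱ = 523.304/1162.0 = 0.4503; R = Sᾱ/(1−ᾱ) = 523.304/(1−0.4503) = 951.981 m².
Lp = 85.7 + 10·log₁₀(4/951.981) = 85.7 + (-23.77) = 61.9 dB.

61.9 dB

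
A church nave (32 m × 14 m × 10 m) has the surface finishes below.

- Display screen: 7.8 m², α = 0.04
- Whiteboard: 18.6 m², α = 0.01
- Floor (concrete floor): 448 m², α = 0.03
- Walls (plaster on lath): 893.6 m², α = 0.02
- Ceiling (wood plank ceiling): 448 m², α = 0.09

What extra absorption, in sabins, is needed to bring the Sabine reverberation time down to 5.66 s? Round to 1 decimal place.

55.3 sabins

Total absorption A₁ = 7.8×0.04 + 18.6×0.01 + 448×0.03 + 893.6×0.02 + 448×0.09
  = 0.312 + 0.186 + 13.440 + 17.872 + 40.320 = 72.130 m² sabins.
Target A₂ = 0.161·4480/5.66 = 127.435 sabins (V = 4480 m³).
Additional absorption ΔA = 127.435 − 72.130 = 55.3 sabins.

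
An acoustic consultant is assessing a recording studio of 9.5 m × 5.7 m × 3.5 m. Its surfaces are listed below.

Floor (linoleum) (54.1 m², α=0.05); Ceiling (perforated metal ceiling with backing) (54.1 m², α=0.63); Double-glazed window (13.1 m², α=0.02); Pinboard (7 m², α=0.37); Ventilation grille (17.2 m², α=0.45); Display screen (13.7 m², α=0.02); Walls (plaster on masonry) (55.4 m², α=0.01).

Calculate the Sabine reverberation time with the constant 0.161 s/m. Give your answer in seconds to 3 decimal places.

Summing Sᵢαᵢ: 2.705 + 34.083 + 0.262 + 2.590 + 7.740 + 0.274 + 0.554 → A = 48.208 sabins.
Volume V = 9.5 × 5.7 × 3.5 = 189.525 m³.
RT60 = 0.161 · V / A = 0.161 × 189.525 / 48.208 = 0.633 s.

0.633 s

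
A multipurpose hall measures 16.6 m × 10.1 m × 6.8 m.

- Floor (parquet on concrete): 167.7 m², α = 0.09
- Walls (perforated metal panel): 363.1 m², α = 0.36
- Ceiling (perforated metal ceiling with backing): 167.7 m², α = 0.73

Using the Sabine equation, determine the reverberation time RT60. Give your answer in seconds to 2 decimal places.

0.68 s

Equivalent absorption area: A = 167.7·0.09 + 363.1·0.36 + 167.7·0.73 = 268.230 m².
Volume V = 16.6 × 10.1 × 6.8 = 1140.088 m³.
T = 0.161 V/A = 0.161·1140.088/268.230 = 0.68 s.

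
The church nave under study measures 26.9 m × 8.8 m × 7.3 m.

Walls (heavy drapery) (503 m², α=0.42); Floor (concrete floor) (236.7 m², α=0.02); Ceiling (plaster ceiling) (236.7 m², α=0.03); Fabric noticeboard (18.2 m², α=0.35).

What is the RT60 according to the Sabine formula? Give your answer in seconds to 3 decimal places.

1.212 s

Equivalent absorption area: A = 503*0.42 + 236.7*0.02 + 236.7*0.03 + 18.2*0.35 = 229.465 m².
V = 26.9·8.8·7.3 = 1728.056 m³.
Sabine: RT60 = 0.161 × 1728.056 / 229.465 = 1.212 s.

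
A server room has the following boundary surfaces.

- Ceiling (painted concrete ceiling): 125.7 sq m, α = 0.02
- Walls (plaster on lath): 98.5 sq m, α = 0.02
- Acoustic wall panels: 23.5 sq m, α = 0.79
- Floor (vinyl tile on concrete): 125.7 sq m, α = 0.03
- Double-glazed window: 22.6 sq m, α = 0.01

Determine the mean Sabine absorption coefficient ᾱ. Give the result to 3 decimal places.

Total surface area S = 396.0 sq m.
Weighted sum Σ Sα = 27.046.
ᾱ = 27.046 / 396.0 = 0.068.

0.068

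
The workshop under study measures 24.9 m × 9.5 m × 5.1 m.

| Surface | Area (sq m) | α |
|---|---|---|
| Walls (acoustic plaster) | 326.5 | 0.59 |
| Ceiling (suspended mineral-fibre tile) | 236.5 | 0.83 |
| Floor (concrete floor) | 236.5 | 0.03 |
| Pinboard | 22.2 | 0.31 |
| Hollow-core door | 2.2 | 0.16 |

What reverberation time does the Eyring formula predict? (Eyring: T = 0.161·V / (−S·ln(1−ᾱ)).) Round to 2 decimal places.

S = Σ Sᵢ = 823.9 sq m.
Absorption A = 326.5×0.59 + 236.5×0.83 + 236.5×0.03 + 22.2×0.31 + 2.2×0.16 = 403.259 sabins.
Mean coefficient ᾱ = A/S = 0.4895.
Eyring denominator: −S ln(1−ᾱ) = 553.961.
V = 24.9 × 9.5 × 5.1 = 1206.405 m³.
RT60 = 0.161 × 1206.405 / 553.961 = 0.35 s.

0.35 s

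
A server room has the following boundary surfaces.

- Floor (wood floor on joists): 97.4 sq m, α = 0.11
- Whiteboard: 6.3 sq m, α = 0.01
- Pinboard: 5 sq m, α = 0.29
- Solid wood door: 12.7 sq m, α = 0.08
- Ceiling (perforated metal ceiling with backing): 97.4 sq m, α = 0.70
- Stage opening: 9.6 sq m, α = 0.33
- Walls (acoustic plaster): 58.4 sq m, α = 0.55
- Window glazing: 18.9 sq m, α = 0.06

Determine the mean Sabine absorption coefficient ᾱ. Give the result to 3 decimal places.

0.385

S = Σ Sᵢ = 97.4 + 6.3 + 5 + 12.7 + 97.4 + 9.6 + 58.4 + 18.9 = 305.7 sq m.
Weighted sum Σ Sα = 117.845.
ᾱ = 117.845 / 305.7 = 0.385.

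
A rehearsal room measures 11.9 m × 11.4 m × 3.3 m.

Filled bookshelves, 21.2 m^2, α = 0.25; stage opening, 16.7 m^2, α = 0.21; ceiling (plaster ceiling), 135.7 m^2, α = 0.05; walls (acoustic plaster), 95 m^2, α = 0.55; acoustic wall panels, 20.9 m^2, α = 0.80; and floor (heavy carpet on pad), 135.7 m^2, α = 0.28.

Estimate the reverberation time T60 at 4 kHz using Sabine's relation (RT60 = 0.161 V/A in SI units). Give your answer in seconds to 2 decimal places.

Equivalent absorption area: A = 21.2*0.25 + 16.7*0.21 + 135.7*0.05 + 95*0.55 + 20.9*0.80 + 135.7*0.28 = 122.558 m^2.
V = 11.9·11.4·3.3 = 447.678 m³.
Sabine: RT60 = 0.161 × 447.678 / 122.558 = 0.59 s.

0.59 s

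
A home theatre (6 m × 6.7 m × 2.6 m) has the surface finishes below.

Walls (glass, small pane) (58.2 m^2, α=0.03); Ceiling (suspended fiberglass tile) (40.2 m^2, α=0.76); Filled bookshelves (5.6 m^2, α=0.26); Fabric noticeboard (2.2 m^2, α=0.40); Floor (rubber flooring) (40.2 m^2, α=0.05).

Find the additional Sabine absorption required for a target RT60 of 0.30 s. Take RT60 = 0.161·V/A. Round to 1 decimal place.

Equivalent absorption area: A₁ = 58.2×0.03 + 40.2×0.76 + 5.6×0.26 + 2.2×0.40 + 40.2×0.05 = 36.644 m^2.
For T = 0.30 s, need A₂ = 0.161·V/T = 0.161·104.52/0.30 = 56.092 sabins.
Additional absorption ΔA = 56.092 − 36.644 = 19.4 sabins.

19.4 sabins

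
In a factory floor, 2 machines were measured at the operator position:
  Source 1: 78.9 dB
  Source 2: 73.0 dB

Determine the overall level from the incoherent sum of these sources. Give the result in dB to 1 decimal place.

79.9 dB

Sum in the linear (power) domain: Σ 10^(Lᵢ/10) = 10^(78.9/10) + 10^(73.0/10) = 9.758e+07.
Combined level = 10 log₁₀(9.758e+07) = 79.9 dB.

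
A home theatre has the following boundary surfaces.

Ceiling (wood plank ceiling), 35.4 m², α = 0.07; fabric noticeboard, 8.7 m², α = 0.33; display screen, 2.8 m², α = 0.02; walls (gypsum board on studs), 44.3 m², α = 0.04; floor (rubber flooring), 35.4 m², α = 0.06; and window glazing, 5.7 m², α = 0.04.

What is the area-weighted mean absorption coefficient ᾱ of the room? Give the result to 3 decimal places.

0.072

S = Σ Sᵢ = 35.4 + 8.7 + 2.8 + 44.3 + 35.4 + 5.7 = 132.3 m².
Σ(Sᵢαᵢ) = 35.4×0.07 + 8.7×0.33 + 2.8×0.02 + 44.3×0.04 + 35.4×0.06 + 5.7×0.04 = 9.529.
ᾱ = A/S = 0.072.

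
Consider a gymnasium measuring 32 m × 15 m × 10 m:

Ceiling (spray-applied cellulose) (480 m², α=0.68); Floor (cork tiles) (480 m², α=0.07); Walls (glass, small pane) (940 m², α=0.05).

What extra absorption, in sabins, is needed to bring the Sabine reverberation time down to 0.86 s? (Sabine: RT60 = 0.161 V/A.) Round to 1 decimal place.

A₁ = Σ Sᵢαᵢ = 480*0.68 + 480*0.07 + 940*0.05 = 407.000 sabins.
V = 4800 m³. Required absorption A₂ = 0.161 × 4800 / 0.86 = 898.605 sabins.
Additional absorption ΔA = 898.605 − 407.000 = 491.6 sabins.

491.6 sabins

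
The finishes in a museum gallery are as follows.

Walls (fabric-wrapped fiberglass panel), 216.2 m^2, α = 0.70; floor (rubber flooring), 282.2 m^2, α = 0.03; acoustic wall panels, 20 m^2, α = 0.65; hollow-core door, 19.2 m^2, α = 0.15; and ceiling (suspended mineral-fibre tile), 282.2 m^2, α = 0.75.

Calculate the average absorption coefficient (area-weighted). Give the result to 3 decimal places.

0.472

S = Σ Sᵢ = 216.2 + 282.2 + 20 + 19.2 + 282.2 = 819.8 m^2.
Weighted sum Σ Sα = 387.336.
ᾱ = 387.336 / 819.8 = 0.472.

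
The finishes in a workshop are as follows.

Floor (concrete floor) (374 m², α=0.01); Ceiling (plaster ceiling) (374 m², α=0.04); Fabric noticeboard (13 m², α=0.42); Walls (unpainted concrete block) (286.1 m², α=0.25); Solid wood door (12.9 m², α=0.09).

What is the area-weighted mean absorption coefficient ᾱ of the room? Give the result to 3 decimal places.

0.091

Total surface area S = 1060.0 m².
Σ(Sᵢαᵢ) = 374×0.01 + 374×0.04 + 13×0.42 + 286.1×0.25 + 12.9×0.09 = 96.846.
ᾱ = 96.846 / 1060.0 = 0.091.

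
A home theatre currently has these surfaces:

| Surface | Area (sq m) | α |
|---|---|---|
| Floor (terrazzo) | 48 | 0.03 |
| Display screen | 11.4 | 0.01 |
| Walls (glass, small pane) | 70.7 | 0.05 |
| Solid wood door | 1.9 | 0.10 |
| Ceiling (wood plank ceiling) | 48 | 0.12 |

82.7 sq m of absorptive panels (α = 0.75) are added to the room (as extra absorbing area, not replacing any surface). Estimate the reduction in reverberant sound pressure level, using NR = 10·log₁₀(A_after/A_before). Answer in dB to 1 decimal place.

8.2 dB

Equivalent absorption area: A_before = 48*0.03 + 11.4*0.01 + 70.7*0.05 + 1.9*0.10 + 48*0.12 = 11.039 sq m.
Added absorption = 82.7 × 0.75 = 62.025 sabins.
New total A_after = 73.064 sabins.
Reduction = 10 log₁₀(A_after/A_before) = 10 log₁₀(6.6187) = 8.2 dB.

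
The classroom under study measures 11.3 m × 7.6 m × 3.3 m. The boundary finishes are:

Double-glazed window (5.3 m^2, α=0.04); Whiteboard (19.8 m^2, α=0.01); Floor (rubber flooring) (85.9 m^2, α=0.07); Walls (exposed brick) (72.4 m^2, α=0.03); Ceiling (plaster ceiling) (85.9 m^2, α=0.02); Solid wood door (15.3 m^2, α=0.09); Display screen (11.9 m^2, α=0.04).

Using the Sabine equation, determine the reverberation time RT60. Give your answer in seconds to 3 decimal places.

3.750 sec

Total absorption A = 5.3*0.04 + 19.8*0.01 + 85.9*0.07 + 72.4*0.03 + 85.9*0.02 + 15.3*0.09 + 11.9*0.04
  = 0.212 + 0.198 + 6.013 + 2.172 + 1.718 + 1.377 + 0.476 = 12.166 m^2 sabins.
V = 11.3·7.6·3.3 = 283.404 m³.
RT60 = 0.161 · V / A = 0.161 × 283.404 / 12.166 = 3.750 s.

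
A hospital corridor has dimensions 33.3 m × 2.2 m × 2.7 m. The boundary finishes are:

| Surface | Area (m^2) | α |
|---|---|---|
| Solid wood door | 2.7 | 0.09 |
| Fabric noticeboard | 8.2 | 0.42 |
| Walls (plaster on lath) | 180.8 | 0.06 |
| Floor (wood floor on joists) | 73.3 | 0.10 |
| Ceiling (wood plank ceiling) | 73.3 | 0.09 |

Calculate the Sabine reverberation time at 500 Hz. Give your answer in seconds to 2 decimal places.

1.12 s

Summing Sᵢαᵢ: 0.243 + 3.444 + 10.848 + 7.330 + 6.597 → A = 28.462 sabins.
V = 33.3·2.2·2.7 = 197.802 m³.
Sabine: RT60 = 0.161 × 197.802 / 28.462 = 1.12 s.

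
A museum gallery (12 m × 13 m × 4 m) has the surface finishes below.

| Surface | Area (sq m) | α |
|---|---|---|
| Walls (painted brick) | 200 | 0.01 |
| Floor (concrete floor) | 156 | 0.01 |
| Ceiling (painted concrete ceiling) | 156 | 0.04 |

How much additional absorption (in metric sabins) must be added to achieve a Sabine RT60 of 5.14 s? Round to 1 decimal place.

A₁ = Σ Sᵢαᵢ = 200*0.01 + 156*0.01 + 156*0.04 = 9.800 sabins.
Target A₂ = 0.161·624/5.14 = 19.546 sabins (V = 624 m³).
Shortfall: 19.546 − 9.800 = 9.7 sabins.

9.7 sabins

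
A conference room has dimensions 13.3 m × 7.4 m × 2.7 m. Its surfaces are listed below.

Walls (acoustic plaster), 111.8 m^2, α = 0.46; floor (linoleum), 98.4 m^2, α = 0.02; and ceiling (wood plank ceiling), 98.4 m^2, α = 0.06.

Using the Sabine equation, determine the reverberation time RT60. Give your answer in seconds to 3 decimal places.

Equivalent absorption area: A = 111.8·0.46 + 98.4·0.02 + 98.4·0.06 = 59.300 m^2.
Volume V = 13.3 × 7.4 × 2.7 = 265.734 m³.
T = 0.161 V/A = 0.161·265.734/59.300 = 0.721 s.

0.721 s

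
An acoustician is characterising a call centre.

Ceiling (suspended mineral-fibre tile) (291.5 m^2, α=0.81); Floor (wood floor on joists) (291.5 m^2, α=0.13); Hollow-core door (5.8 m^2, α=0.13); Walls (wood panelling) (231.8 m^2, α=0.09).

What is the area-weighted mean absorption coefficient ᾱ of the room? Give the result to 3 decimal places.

0.360

Total surface area S = 820.6 m^2.
A = 291.5·0.81 + 291.5·0.13 + 5.8·0.13 + 231.8·0.09 = 295.626 sabins.
ᾱ = A/S = 0.360.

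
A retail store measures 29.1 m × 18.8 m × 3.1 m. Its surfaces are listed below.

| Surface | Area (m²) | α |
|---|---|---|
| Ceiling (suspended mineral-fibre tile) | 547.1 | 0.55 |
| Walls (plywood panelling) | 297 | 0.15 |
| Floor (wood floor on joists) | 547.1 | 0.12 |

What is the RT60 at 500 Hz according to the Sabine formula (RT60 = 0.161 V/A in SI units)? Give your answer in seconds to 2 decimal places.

Total absorption A = 547.1*0.55 + 297*0.15 + 547.1*0.12
  = 300.905 + 44.550 + 65.652 = 411.107 m² sabins.
V = 29.1·18.8·3.1 = 1695.948 m³.
Sabine: RT60 = 0.161 × 1695.948 / 411.107 = 0.66 s.

0.66 s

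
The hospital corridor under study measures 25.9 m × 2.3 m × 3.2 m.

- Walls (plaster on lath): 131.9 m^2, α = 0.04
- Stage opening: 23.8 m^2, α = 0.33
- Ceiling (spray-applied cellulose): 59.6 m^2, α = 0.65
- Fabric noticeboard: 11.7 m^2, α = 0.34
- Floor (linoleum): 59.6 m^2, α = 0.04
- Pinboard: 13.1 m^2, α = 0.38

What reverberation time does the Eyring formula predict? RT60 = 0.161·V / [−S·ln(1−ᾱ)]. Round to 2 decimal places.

0.43 s

Total surface area S = 131.9 + 23.8 + 59.6 + 11.7 + 59.6 + 13.1 = 299.7 m^2.
Σ(Sᵢαᵢ) = 131.9×0.04 + 23.8×0.33 + 59.6×0.65 + 11.7×0.34 + 59.6×0.04 + 13.1×0.38 = 63.210.
Mean coefficient ᾱ = A/S = 0.2109.
Eyring denominator: −S ln(1−ᾱ) = 70.988.
V = 25.9 × 2.3 × 3.2 = 190.624 m³.
RT60 = 0.161 × 190.624 / 70.988 = 0.43 s.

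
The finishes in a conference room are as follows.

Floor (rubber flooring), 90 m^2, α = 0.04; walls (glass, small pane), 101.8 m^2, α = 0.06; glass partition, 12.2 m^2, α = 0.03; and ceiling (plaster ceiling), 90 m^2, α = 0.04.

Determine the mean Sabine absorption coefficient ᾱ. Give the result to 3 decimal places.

0.047

S = Σ Sᵢ = 90 + 101.8 + 12.2 + 90 = 294.0 m^2.
Σ(Sᵢαᵢ) = 90*0.04 + 101.8*0.06 + 12.2*0.03 + 90*0.04 = 13.674.
ᾱ = 13.674 / 294.0 = 0.047.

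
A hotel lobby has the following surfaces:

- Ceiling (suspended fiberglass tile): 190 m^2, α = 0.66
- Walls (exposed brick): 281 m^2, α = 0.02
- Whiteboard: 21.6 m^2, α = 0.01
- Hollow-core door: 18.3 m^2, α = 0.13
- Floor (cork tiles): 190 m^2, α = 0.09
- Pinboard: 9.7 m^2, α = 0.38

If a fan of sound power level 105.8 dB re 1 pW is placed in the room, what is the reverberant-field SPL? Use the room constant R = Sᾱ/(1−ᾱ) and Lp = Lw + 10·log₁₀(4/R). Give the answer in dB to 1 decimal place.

88.9 dB

A = 154.401 sabins; S = 710.6 m^2.
ᾱ = 154.401/710.6 = 0.2173; R = Sᾱ/(1−ᾱ) = 154.401/(1−0.2173) = 197.267 m^2.
Lp = 105.8 + 10·log₁₀(4/197.267) = 105.8 + (-16.93) = 88.9 dB.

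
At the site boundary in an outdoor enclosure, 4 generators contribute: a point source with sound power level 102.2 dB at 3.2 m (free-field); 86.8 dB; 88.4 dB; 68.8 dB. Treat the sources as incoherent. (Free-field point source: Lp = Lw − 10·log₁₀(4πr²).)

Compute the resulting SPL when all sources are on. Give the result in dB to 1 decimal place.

91.2 dB

Source at 3.2 m: Lp = 102.2 − 10·log₁₀(4π·3.2²) = 102.2 − 10·log₁₀(128.680) = 81.1 dB.
Sum in the linear (power) domain: Σ 10^(Lᵢ/10) = 10^(81.1/10) + 10^(86.8/10) + 10^(88.4/10) + 10^(68.8/10) = 1.307e+09.
Back to dB: 10·log₁₀ Σ = 91.2 dB.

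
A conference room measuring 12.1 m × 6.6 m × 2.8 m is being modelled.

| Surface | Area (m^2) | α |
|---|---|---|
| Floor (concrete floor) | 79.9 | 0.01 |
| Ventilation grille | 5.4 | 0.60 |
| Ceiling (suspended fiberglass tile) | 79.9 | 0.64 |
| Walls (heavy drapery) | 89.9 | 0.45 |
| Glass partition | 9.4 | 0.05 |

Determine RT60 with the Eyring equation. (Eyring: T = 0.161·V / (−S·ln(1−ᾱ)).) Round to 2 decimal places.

S = Σ Sᵢ = 264.5 m^2.
Σ(Sᵢαᵢ) = 79.9·0.01 + 5.4·0.60 + 79.9·0.64 + 89.9·0.45 + 9.4·0.05 = 96.100.
Mean coefficient ᾱ = A/S = 0.3633.
Eyring denominator: −S ln(1−ᾱ) = 119.410.
V = 12.1 × 6.6 × 2.8 = 223.608 m³.
RT60 = 0.161 × 223.608 / 119.410 = 0.30 s.

0.30 s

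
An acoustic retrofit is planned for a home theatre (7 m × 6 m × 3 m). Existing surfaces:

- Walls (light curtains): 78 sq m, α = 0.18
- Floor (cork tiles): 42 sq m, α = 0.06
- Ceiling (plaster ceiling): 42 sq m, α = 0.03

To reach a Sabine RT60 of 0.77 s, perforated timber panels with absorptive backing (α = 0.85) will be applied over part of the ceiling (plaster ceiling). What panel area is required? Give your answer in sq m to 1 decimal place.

Equivalent absorption area: A₁ = 78·0.18 + 42·0.06 + 42·0.03 = 17.820 sq m.
Required A₂ = 0.161·126/0.77 = 26.345 sabins.
ΔA needed = 26.345 − 17.820 = 8.525 sabins.
Each sq m of panel replacing the ceiling (plaster ceiling) adds (0.85 − 0.03) = 0.82 sabins.
Panel area = 8.525 / 0.82 = 10.4 sq m.

10.4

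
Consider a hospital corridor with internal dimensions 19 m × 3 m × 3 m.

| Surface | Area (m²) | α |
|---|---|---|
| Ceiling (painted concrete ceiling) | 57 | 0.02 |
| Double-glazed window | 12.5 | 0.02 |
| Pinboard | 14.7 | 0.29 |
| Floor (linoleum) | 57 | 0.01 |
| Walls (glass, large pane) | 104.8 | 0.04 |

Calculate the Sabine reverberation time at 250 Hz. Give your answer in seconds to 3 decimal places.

A = Σ Sᵢαᵢ = 57*0.02 + 12.5*0.02 + 14.7*0.29 + 57*0.01 + 104.8*0.04 = 10.415 sabins.
V = 19·3·3 = 171 m³.
T = 0.161 V/A = 0.161·171/10.415 = 2.643 s.

2.643 sec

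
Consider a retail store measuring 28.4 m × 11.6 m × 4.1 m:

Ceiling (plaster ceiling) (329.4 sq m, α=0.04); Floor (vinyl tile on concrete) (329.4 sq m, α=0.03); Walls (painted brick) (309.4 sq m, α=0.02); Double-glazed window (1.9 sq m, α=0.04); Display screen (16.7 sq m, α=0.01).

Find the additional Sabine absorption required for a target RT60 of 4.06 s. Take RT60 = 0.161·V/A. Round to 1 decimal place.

24.1 sabins

A₁ = Σ Sᵢαᵢ = 329.4*0.04 + 329.4*0.03 + 309.4*0.02 + 1.9*0.04 + 16.7*0.01 = 29.489 sabins.
V = 1350.704 m³. Required absorption A₂ = 0.161 × 1350.704 / 4.06 = 53.562 sabins.
Shortfall: 53.562 − 29.489 = 24.1 sabins.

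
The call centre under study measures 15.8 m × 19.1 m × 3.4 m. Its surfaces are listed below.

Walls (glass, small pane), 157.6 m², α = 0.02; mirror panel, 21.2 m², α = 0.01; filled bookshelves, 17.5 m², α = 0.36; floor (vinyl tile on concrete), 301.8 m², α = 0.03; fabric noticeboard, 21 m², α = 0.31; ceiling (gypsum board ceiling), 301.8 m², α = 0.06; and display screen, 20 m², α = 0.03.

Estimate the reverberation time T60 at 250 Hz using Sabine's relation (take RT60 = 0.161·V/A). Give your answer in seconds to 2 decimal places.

3.76 s

A = Σ Sᵢαᵢ = 157.6*0.02 + 21.2*0.01 + 17.5*0.36 + 301.8*0.03 + 21*0.31 + 301.8*0.06 + 20*0.03 = 43.936 sabins.
Room volume: 1026.052 m³.
T = 0.161 V/A = 0.161·1026.052/43.936 = 3.76 s.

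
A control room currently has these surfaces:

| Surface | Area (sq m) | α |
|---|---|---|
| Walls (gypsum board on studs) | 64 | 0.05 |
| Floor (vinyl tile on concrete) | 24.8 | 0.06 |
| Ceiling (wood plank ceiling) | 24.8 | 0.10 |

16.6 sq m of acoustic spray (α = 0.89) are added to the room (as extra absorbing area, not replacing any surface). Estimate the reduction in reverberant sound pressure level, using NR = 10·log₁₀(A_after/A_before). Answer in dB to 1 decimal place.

4.9 dB

Equivalent absorption area: A_before = 64·0.05 + 24.8·0.06 + 24.8·0.10 = 7.168 sq m.
Treatment contributes 16.6·0.89 = 14.774 sabins.
New total A_after = 21.942 sabins.
Reduction = 10 log₁₀(A_after/A_before) = 10 log₁₀(3.0611) = 4.9 dB.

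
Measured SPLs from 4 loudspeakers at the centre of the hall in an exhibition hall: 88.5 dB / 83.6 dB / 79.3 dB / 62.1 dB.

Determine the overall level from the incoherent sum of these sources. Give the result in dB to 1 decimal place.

90.1 dB

Sum in the linear (power) domain: Σ 10^(Lᵢ/10) = 10^(88.5/10) + 10^(83.6/10) + 10^(79.3/10) + 10^(62.1/10) = 1.024e+09.
Combined level = 10 log₁₀(1.024e+09) = 90.1 dB.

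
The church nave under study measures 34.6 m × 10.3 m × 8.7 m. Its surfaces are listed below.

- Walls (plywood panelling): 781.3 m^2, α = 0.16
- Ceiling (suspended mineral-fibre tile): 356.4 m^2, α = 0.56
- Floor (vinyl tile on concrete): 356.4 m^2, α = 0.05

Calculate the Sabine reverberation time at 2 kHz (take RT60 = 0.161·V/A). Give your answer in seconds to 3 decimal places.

Equivalent absorption area: A = 781.3·0.16 + 356.4·0.56 + 356.4·0.05 = 342.412 m^2.
Volume V = 34.6 × 10.3 × 8.7 = 3100.506 m³.
T = 0.161 V/A = 0.161·3100.506/342.412 = 1.458 s.

1.458 s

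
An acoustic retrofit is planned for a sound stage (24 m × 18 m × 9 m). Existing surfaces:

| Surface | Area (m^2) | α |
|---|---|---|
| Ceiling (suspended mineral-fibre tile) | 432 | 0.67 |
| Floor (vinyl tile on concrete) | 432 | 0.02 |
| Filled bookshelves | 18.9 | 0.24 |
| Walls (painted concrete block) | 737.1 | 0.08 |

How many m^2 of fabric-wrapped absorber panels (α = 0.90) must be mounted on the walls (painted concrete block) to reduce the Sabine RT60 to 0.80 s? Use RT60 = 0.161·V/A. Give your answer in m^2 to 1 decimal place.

513.3

Summing Sᵢαᵢ: 289.440 + 8.640 + 4.536 + 58.968 → A₁ = 361.584 sabins.
Required A₂ = 0.161·3888/0.80 = 782.460 sabins.
ΔA needed = 782.460 − 361.584 = 420.876 sabins.
Net gain per m^2: Δα = 0.90 − 0.08 = 0.82.
Panel area = 420.876 / 0.82 = 513.3 m^2.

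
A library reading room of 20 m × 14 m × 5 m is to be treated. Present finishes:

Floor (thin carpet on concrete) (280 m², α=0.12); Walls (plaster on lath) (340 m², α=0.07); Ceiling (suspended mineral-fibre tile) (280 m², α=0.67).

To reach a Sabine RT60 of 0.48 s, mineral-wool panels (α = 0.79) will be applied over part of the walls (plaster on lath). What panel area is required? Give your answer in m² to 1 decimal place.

311.9

Equivalent absorption area: A₁ = 280·0.12 + 340·0.07 + 280·0.67 = 245.000 m².
V = 1400 m³. Target absorption A₂ = 0.161 × 1400 / 0.48 = 469.583 sabins.
ΔA needed = 469.583 − 245.000 = 224.583 sabins.
Each m² of panel replacing the walls (plaster on lath) adds (0.79 − 0.07) = 0.72 sabins.
Panel area = 224.583 / 0.72 = 311.9 m².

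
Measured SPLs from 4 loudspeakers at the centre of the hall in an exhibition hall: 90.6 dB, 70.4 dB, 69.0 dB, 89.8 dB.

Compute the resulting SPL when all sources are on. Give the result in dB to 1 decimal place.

Converting to relative power and adding: 10^(90.6/10) + 10^(70.4/10) + 10^(69.0/10) + 10^(89.8/10) = 2.122e+09.
Back to dB: 10·log₁₀ Σ = 93.3 dB.

93.3 dB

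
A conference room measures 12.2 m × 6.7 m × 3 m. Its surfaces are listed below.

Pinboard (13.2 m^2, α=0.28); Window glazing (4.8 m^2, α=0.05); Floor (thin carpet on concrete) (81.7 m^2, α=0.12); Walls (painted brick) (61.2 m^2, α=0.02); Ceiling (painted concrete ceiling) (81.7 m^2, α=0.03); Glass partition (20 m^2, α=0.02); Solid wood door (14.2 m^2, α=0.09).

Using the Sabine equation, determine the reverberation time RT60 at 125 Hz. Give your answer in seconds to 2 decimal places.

2.07 s

Summing Sᵢαᵢ: 3.696 + 0.240 + 9.804 + 1.224 + 2.451 + 0.400 + 1.278 → A = 19.093 sabins.
Room volume: 245.22 m³.
RT60 = 0.161 · V / A = 0.161 × 245.22 / 19.093 = 2.07 s.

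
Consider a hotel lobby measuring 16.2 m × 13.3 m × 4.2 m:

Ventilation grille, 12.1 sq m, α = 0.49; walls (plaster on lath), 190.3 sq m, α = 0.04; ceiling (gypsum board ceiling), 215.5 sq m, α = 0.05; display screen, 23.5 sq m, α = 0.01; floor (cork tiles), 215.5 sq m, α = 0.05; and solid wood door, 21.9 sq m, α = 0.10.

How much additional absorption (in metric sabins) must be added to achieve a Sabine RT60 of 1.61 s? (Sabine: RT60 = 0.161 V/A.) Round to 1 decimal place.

Summing Sᵢαᵢ: 5.929 + 7.612 + 10.775 + 0.235 + 10.775 + 2.190 → A₁ = 37.516 sabins.
For T = 1.61 s, need A₂ = 0.161·V/T = 0.161·904.932/1.61 = 90.493 sabins.
Shortfall: 90.493 − 37.516 = 53.0 sabins.

53.0 sabins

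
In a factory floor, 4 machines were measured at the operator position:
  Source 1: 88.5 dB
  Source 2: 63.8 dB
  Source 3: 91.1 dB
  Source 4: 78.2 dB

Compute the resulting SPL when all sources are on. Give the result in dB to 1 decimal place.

Σ 10^(Lᵢ/10) = 2.065e+09.
L_total = 10·log₁₀(2.065e+09) = 93.1 dB.

93.1 dB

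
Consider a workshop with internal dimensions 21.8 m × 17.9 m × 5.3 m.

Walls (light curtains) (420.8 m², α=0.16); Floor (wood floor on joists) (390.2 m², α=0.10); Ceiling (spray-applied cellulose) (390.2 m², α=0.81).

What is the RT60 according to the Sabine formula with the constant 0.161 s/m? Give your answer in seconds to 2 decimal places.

0.79 s

Equivalent absorption area: A = 420.8·0.16 + 390.2·0.10 + 390.2·0.81 = 422.410 m².
Volume V = 21.8 × 17.9 × 5.3 = 2068.166 m³.
RT60 = 0.161 · V / A = 0.161 × 2068.166 / 422.410 = 0.79 s.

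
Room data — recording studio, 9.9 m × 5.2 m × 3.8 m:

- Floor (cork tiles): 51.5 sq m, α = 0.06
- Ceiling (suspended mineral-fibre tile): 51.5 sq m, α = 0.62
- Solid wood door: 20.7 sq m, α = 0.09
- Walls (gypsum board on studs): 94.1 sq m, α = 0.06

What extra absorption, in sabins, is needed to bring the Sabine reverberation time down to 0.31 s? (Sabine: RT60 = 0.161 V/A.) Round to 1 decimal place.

59.1 sabins

Equivalent absorption area: A₁ = 51.5·0.06 + 51.5·0.62 + 20.7·0.09 + 94.1·0.06 = 42.529 sq m.
Target A₂ = 0.161·195.624/0.31 = 101.598 sabins (V = 195.624 m³).
Additional absorption ΔA = 101.598 − 42.529 = 59.1 sabins.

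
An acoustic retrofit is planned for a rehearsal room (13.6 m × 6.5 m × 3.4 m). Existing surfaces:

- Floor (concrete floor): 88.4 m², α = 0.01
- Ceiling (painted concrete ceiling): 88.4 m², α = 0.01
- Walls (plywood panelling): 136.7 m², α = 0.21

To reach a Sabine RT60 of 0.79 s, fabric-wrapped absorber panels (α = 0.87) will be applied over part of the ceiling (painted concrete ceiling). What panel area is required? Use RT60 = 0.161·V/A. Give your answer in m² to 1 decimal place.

Summing Sᵢαᵢ: 0.884 + 0.884 + 28.707 → A₁ = 30.475 sabins.
Required A₂ = 0.161·300.56/0.79 = 61.253 sabins.
Absorption to add: 61.253 − 30.475 = 30.778 sabins.
Net gain per m²: Δα = 0.87 − 0.01 = 0.86.
Area = ΔA/Δα = 30.778/0.86 = 35.8 m².

35.8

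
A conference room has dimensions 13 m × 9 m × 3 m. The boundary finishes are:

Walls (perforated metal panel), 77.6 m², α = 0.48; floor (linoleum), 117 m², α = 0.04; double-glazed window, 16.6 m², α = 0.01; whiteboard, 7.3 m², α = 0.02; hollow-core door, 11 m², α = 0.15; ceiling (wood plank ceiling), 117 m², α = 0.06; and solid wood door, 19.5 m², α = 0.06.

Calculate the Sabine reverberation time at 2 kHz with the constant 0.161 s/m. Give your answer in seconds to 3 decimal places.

Equivalent absorption area: A = 77.6×0.48 + 117×0.04 + 16.6×0.01 + 7.3×0.02 + 11×0.15 + 117×0.06 + 19.5×0.06 = 52.080 m².
Room volume: 351 m³.
Sabine: RT60 = 0.161 × 351 / 52.080 = 1.085 s.

1.085 sec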